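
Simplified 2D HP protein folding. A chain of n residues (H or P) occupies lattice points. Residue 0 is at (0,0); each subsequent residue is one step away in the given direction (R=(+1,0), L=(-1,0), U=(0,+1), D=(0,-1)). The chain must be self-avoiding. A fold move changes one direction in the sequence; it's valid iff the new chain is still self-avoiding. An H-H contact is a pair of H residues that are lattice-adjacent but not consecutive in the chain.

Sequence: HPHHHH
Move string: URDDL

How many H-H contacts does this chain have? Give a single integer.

Positions: [(0, 0), (0, 1), (1, 1), (1, 0), (1, -1), (0, -1)]
H-H contact: residue 0 @(0,0) - residue 3 @(1, 0)
H-H contact: residue 0 @(0,0) - residue 5 @(0, -1)

Answer: 2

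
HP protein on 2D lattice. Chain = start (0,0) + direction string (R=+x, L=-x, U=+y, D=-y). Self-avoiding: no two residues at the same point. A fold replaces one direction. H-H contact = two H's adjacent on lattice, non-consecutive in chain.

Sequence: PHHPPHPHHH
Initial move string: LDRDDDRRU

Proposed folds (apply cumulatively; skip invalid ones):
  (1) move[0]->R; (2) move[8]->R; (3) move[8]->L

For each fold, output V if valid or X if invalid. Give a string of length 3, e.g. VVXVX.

Initial: LDRDDDRRU -> [(0, 0), (-1, 0), (-1, -1), (0, -1), (0, -2), (0, -3), (0, -4), (1, -4), (2, -4), (2, -3)]
Fold 1: move[0]->R => RDRDDDRRU VALID
Fold 2: move[8]->R => RDRDDDRRR VALID
Fold 3: move[8]->L => RDRDDDRRL INVALID (collision), skipped

Answer: VVX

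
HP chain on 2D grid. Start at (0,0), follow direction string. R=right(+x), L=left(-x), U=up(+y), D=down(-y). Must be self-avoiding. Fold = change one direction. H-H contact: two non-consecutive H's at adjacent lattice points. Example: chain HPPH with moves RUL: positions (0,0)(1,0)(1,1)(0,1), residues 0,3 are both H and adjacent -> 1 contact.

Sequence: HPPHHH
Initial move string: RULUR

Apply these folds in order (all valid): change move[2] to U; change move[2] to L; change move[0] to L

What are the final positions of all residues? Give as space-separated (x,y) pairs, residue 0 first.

Initial moves: RULUR
Fold: move[2]->U => RUUUR (positions: [(0, 0), (1, 0), (1, 1), (1, 2), (1, 3), (2, 3)])
Fold: move[2]->L => RULUR (positions: [(0, 0), (1, 0), (1, 1), (0, 1), (0, 2), (1, 2)])
Fold: move[0]->L => LULUR (positions: [(0, 0), (-1, 0), (-1, 1), (-2, 1), (-2, 2), (-1, 2)])

Answer: (0,0) (-1,0) (-1,1) (-2,1) (-2,2) (-1,2)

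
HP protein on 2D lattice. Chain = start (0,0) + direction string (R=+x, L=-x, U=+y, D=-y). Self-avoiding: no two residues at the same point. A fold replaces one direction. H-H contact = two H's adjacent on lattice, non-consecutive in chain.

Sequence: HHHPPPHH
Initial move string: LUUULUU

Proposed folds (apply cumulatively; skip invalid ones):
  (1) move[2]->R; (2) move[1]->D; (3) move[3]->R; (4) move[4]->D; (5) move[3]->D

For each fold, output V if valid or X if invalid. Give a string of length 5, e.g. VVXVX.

Answer: VXXXX

Derivation:
Initial: LUUULUU -> [(0, 0), (-1, 0), (-1, 1), (-1, 2), (-1, 3), (-2, 3), (-2, 4), (-2, 5)]
Fold 1: move[2]->R => LURULUU VALID
Fold 2: move[1]->D => LDRULUU INVALID (collision), skipped
Fold 3: move[3]->R => LURRLUU INVALID (collision), skipped
Fold 4: move[4]->D => LURUDUU INVALID (collision), skipped
Fold 5: move[3]->D => LURDLUU INVALID (collision), skipped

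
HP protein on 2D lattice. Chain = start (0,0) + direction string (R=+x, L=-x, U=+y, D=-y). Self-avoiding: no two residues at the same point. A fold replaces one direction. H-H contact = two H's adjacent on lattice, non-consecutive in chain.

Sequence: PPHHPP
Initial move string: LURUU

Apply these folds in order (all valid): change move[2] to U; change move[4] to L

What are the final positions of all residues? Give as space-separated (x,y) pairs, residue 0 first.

Initial moves: LURUU
Fold: move[2]->U => LUUUU (positions: [(0, 0), (-1, 0), (-1, 1), (-1, 2), (-1, 3), (-1, 4)])
Fold: move[4]->L => LUUUL (positions: [(0, 0), (-1, 0), (-1, 1), (-1, 2), (-1, 3), (-2, 3)])

Answer: (0,0) (-1,0) (-1,1) (-1,2) (-1,3) (-2,3)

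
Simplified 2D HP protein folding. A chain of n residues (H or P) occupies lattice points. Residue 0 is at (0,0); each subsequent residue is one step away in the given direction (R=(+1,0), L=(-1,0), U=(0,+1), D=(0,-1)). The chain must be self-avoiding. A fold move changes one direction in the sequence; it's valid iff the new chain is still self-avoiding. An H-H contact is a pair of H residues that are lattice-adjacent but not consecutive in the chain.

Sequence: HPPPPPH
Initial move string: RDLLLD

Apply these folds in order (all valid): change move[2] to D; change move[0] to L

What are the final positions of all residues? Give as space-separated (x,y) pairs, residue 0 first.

Initial moves: RDLLLD
Fold: move[2]->D => RDDLLD (positions: [(0, 0), (1, 0), (1, -1), (1, -2), (0, -2), (-1, -2), (-1, -3)])
Fold: move[0]->L => LDDLLD (positions: [(0, 0), (-1, 0), (-1, -1), (-1, -2), (-2, -2), (-3, -2), (-3, -3)])

Answer: (0,0) (-1,0) (-1,-1) (-1,-2) (-2,-2) (-3,-2) (-3,-3)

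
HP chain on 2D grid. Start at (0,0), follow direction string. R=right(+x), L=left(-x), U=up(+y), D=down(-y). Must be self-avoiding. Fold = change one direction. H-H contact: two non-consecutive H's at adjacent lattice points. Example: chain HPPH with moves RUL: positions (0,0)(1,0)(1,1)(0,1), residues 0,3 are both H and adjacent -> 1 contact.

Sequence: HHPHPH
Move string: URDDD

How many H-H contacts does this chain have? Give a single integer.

Positions: [(0, 0), (0, 1), (1, 1), (1, 0), (1, -1), (1, -2)]
H-H contact: residue 0 @(0,0) - residue 3 @(1, 0)

Answer: 1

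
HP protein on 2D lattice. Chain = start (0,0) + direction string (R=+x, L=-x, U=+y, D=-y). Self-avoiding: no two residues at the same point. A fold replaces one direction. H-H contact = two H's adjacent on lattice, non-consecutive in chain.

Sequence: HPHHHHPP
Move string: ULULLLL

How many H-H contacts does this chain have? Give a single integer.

Positions: [(0, 0), (0, 1), (-1, 1), (-1, 2), (-2, 2), (-3, 2), (-4, 2), (-5, 2)]
No H-H contacts found.

Answer: 0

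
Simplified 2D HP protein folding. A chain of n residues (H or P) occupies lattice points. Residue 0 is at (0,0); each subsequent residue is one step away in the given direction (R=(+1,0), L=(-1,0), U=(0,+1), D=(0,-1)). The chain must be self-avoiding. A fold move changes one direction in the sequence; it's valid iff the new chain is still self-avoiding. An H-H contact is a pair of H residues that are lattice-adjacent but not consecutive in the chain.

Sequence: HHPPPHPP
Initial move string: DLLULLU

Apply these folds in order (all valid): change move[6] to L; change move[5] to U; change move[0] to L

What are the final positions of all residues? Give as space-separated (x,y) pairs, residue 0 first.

Initial moves: DLLULLU
Fold: move[6]->L => DLLULLL (positions: [(0, 0), (0, -1), (-1, -1), (-2, -1), (-2, 0), (-3, 0), (-4, 0), (-5, 0)])
Fold: move[5]->U => DLLULUL (positions: [(0, 0), (0, -1), (-1, -1), (-2, -1), (-2, 0), (-3, 0), (-3, 1), (-4, 1)])
Fold: move[0]->L => LLLULUL (positions: [(0, 0), (-1, 0), (-2, 0), (-3, 0), (-3, 1), (-4, 1), (-4, 2), (-5, 2)])

Answer: (0,0) (-1,0) (-2,0) (-3,0) (-3,1) (-4,1) (-4,2) (-5,2)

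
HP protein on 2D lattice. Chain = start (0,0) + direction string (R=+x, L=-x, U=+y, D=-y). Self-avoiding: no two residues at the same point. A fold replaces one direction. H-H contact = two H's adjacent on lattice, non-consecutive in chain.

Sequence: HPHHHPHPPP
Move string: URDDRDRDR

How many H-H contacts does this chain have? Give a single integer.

Positions: [(0, 0), (0, 1), (1, 1), (1, 0), (1, -1), (2, -1), (2, -2), (3, -2), (3, -3), (4, -3)]
H-H contact: residue 0 @(0,0) - residue 3 @(1, 0)

Answer: 1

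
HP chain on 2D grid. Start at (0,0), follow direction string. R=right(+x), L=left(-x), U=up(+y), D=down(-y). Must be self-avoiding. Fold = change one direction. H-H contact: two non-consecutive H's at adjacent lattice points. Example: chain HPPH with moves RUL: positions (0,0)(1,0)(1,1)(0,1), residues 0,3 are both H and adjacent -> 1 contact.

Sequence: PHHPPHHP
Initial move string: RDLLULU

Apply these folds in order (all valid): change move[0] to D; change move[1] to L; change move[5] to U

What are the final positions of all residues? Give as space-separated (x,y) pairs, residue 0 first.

Answer: (0,0) (0,-1) (-1,-1) (-2,-1) (-3,-1) (-3,0) (-3,1) (-3,2)

Derivation:
Initial moves: RDLLULU
Fold: move[0]->D => DDLLULU (positions: [(0, 0), (0, -1), (0, -2), (-1, -2), (-2, -2), (-2, -1), (-3, -1), (-3, 0)])
Fold: move[1]->L => DLLLULU (positions: [(0, 0), (0, -1), (-1, -1), (-2, -1), (-3, -1), (-3, 0), (-4, 0), (-4, 1)])
Fold: move[5]->U => DLLLUUU (positions: [(0, 0), (0, -1), (-1, -1), (-2, -1), (-3, -1), (-3, 0), (-3, 1), (-3, 2)])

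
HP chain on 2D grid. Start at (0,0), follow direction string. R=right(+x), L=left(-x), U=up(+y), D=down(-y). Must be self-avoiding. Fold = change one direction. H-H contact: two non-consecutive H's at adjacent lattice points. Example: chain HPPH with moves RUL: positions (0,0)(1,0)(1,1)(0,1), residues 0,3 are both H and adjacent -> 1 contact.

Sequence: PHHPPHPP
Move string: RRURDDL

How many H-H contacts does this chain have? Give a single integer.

Positions: [(0, 0), (1, 0), (2, 0), (2, 1), (3, 1), (3, 0), (3, -1), (2, -1)]
H-H contact: residue 2 @(2,0) - residue 5 @(3, 0)

Answer: 1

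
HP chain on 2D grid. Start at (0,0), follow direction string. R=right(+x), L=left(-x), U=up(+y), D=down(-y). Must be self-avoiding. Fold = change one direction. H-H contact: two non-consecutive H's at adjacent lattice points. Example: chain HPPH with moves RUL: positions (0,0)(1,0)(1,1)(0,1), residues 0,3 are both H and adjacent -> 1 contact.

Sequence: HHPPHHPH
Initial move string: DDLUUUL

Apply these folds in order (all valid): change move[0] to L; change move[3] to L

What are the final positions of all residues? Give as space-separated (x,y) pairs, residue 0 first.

Initial moves: DDLUUUL
Fold: move[0]->L => LDLUUUL (positions: [(0, 0), (-1, 0), (-1, -1), (-2, -1), (-2, 0), (-2, 1), (-2, 2), (-3, 2)])
Fold: move[3]->L => LDLLUUL (positions: [(0, 0), (-1, 0), (-1, -1), (-2, -1), (-3, -1), (-3, 0), (-3, 1), (-4, 1)])

Answer: (0,0) (-1,0) (-1,-1) (-2,-1) (-3,-1) (-3,0) (-3,1) (-4,1)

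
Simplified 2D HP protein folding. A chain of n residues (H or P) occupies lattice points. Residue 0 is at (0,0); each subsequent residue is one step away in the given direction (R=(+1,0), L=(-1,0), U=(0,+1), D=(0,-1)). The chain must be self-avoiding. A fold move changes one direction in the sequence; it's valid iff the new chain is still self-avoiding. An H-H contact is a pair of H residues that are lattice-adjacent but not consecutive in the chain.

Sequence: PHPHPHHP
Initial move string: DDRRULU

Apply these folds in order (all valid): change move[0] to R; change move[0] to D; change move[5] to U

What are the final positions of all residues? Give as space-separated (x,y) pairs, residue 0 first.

Initial moves: DDRRULU
Fold: move[0]->R => RDRRULU (positions: [(0, 0), (1, 0), (1, -1), (2, -1), (3, -1), (3, 0), (2, 0), (2, 1)])
Fold: move[0]->D => DDRRULU (positions: [(0, 0), (0, -1), (0, -2), (1, -2), (2, -2), (2, -1), (1, -1), (1, 0)])
Fold: move[5]->U => DDRRUUU (positions: [(0, 0), (0, -1), (0, -2), (1, -2), (2, -2), (2, -1), (2, 0), (2, 1)])

Answer: (0,0) (0,-1) (0,-2) (1,-2) (2,-2) (2,-1) (2,0) (2,1)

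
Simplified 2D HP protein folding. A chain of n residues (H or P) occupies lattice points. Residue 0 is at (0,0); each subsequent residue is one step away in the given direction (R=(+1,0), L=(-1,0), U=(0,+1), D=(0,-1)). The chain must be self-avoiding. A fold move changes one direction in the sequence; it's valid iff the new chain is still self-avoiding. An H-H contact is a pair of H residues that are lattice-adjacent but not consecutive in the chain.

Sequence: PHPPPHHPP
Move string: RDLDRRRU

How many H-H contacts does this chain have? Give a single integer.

Answer: 0

Derivation:
Positions: [(0, 0), (1, 0), (1, -1), (0, -1), (0, -2), (1, -2), (2, -2), (3, -2), (3, -1)]
No H-H contacts found.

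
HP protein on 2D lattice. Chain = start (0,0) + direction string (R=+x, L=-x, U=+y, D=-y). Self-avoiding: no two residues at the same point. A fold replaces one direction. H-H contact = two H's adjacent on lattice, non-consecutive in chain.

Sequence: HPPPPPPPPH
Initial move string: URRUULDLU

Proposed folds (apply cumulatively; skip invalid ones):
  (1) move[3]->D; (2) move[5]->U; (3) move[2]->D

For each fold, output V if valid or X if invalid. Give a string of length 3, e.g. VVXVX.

Initial: URRUULDLU -> [(0, 0), (0, 1), (1, 1), (2, 1), (2, 2), (2, 3), (1, 3), (1, 2), (0, 2), (0, 3)]
Fold 1: move[3]->D => URRDULDLU INVALID (collision), skipped
Fold 2: move[5]->U => URRUUUDLU INVALID (collision), skipped
Fold 3: move[2]->D => URDUULDLU INVALID (collision), skipped

Answer: XXX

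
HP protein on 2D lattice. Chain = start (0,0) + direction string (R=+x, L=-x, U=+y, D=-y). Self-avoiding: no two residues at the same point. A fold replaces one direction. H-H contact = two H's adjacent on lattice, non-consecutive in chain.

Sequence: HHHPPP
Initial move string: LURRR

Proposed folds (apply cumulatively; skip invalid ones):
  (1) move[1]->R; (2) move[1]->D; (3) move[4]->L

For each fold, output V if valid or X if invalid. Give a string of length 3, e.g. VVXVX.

Answer: XVX

Derivation:
Initial: LURRR -> [(0, 0), (-1, 0), (-1, 1), (0, 1), (1, 1), (2, 1)]
Fold 1: move[1]->R => LRRRR INVALID (collision), skipped
Fold 2: move[1]->D => LDRRR VALID
Fold 3: move[4]->L => LDRRL INVALID (collision), skipped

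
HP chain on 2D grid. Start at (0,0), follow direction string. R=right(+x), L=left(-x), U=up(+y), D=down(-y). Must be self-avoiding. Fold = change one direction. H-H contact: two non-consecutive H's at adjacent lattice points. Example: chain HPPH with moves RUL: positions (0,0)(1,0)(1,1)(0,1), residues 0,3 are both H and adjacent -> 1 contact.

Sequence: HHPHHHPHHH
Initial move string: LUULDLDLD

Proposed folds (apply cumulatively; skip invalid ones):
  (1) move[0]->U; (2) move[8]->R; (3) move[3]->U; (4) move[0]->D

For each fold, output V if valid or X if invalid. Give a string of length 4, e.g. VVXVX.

Answer: VXXX

Derivation:
Initial: LUULDLDLD -> [(0, 0), (-1, 0), (-1, 1), (-1, 2), (-2, 2), (-2, 1), (-3, 1), (-3, 0), (-4, 0), (-4, -1)]
Fold 1: move[0]->U => UUULDLDLD VALID
Fold 2: move[8]->R => UUULDLDLR INVALID (collision), skipped
Fold 3: move[3]->U => UUUUDLDLD INVALID (collision), skipped
Fold 4: move[0]->D => DUULDLDLD INVALID (collision), skipped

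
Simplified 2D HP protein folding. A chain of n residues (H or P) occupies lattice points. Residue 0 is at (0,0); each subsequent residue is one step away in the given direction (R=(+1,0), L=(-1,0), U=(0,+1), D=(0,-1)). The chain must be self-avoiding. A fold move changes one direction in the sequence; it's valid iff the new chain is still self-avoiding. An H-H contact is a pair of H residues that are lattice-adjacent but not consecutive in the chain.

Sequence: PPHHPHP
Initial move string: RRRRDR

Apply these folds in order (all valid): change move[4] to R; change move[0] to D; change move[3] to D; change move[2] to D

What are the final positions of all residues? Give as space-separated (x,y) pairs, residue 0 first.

Answer: (0,0) (0,-1) (1,-1) (1,-2) (1,-3) (2,-3) (3,-3)

Derivation:
Initial moves: RRRRDR
Fold: move[4]->R => RRRRRR (positions: [(0, 0), (1, 0), (2, 0), (3, 0), (4, 0), (5, 0), (6, 0)])
Fold: move[0]->D => DRRRRR (positions: [(0, 0), (0, -1), (1, -1), (2, -1), (3, -1), (4, -1), (5, -1)])
Fold: move[3]->D => DRRDRR (positions: [(0, 0), (0, -1), (1, -1), (2, -1), (2, -2), (3, -2), (4, -2)])
Fold: move[2]->D => DRDDRR (positions: [(0, 0), (0, -1), (1, -1), (1, -2), (1, -3), (2, -3), (3, -3)])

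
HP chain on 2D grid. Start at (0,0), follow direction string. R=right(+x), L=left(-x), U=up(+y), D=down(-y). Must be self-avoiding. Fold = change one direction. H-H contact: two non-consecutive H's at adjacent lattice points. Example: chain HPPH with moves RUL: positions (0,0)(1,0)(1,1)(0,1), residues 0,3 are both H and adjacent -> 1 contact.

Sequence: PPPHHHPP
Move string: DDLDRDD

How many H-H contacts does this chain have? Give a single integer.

Positions: [(0, 0), (0, -1), (0, -2), (-1, -2), (-1, -3), (0, -3), (0, -4), (0, -5)]
No H-H contacts found.

Answer: 0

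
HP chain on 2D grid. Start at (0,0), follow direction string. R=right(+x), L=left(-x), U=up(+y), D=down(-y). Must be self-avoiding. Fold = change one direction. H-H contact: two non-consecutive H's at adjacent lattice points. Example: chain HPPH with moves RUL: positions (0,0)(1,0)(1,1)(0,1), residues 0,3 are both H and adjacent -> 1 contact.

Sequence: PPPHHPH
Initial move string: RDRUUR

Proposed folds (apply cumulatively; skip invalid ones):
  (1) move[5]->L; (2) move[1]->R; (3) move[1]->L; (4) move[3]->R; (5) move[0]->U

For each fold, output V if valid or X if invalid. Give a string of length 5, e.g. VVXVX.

Initial: RDRUUR -> [(0, 0), (1, 0), (1, -1), (2, -1), (2, 0), (2, 1), (3, 1)]
Fold 1: move[5]->L => RDRUUL VALID
Fold 2: move[1]->R => RRRUUL VALID
Fold 3: move[1]->L => RLRUUL INVALID (collision), skipped
Fold 4: move[3]->R => RRRRUL VALID
Fold 5: move[0]->U => URRRUL VALID

Answer: VVXVV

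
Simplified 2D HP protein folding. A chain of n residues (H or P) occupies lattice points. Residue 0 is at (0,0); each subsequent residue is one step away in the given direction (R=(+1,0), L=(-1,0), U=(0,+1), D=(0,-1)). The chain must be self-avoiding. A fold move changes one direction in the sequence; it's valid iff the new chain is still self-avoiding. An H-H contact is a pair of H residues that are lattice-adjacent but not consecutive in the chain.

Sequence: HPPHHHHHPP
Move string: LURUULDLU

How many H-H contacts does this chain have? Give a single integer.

Answer: 2

Derivation:
Positions: [(0, 0), (-1, 0), (-1, 1), (0, 1), (0, 2), (0, 3), (-1, 3), (-1, 2), (-2, 2), (-2, 3)]
H-H contact: residue 0 @(0,0) - residue 3 @(0, 1)
H-H contact: residue 4 @(0,2) - residue 7 @(-1, 2)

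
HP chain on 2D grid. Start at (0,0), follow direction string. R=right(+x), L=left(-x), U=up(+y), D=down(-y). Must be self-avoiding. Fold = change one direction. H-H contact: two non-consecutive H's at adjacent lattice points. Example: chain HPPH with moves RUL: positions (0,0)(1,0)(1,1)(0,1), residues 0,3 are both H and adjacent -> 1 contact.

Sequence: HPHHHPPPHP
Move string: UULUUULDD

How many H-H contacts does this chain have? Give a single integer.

Positions: [(0, 0), (0, 1), (0, 2), (-1, 2), (-1, 3), (-1, 4), (-1, 5), (-2, 5), (-2, 4), (-2, 3)]
No H-H contacts found.

Answer: 0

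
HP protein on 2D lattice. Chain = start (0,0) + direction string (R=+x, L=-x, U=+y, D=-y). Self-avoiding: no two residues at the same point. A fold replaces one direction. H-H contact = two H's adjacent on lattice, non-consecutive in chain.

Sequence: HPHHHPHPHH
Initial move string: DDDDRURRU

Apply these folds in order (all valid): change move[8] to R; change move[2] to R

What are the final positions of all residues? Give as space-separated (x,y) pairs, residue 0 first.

Initial moves: DDDDRURRU
Fold: move[8]->R => DDDDRURRR (positions: [(0, 0), (0, -1), (0, -2), (0, -3), (0, -4), (1, -4), (1, -3), (2, -3), (3, -3), (4, -3)])
Fold: move[2]->R => DDRDRURRR (positions: [(0, 0), (0, -1), (0, -2), (1, -2), (1, -3), (2, -3), (2, -2), (3, -2), (4, -2), (5, -2)])

Answer: (0,0) (0,-1) (0,-2) (1,-2) (1,-3) (2,-3) (2,-2) (3,-2) (4,-2) (5,-2)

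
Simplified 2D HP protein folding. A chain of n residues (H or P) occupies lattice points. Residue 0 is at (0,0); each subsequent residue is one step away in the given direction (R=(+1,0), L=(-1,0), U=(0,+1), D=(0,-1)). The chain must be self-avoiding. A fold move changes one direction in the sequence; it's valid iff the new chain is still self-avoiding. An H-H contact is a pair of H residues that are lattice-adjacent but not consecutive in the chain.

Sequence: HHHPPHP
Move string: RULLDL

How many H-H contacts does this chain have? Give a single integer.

Positions: [(0, 0), (1, 0), (1, 1), (0, 1), (-1, 1), (-1, 0), (-2, 0)]
H-H contact: residue 0 @(0,0) - residue 5 @(-1, 0)

Answer: 1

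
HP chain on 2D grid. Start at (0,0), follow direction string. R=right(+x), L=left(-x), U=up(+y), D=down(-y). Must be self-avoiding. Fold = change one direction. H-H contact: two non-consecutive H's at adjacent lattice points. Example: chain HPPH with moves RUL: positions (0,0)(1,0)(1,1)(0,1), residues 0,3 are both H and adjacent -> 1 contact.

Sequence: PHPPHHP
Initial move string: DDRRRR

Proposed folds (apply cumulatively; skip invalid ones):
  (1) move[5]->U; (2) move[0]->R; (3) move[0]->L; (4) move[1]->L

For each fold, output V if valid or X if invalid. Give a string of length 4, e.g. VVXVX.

Initial: DDRRRR -> [(0, 0), (0, -1), (0, -2), (1, -2), (2, -2), (3, -2), (4, -2)]
Fold 1: move[5]->U => DDRRRU VALID
Fold 2: move[0]->R => RDRRRU VALID
Fold 3: move[0]->L => LDRRRU VALID
Fold 4: move[1]->L => LLRRRU INVALID (collision), skipped

Answer: VVVX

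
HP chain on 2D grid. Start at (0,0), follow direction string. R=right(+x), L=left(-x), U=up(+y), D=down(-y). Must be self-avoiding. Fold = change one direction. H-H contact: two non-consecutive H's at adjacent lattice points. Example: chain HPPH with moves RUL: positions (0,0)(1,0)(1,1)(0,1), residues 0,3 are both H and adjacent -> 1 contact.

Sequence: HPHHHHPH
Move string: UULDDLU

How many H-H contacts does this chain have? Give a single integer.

Positions: [(0, 0), (0, 1), (0, 2), (-1, 2), (-1, 1), (-1, 0), (-2, 0), (-2, 1)]
H-H contact: residue 0 @(0,0) - residue 5 @(-1, 0)
H-H contact: residue 4 @(-1,1) - residue 7 @(-2, 1)

Answer: 2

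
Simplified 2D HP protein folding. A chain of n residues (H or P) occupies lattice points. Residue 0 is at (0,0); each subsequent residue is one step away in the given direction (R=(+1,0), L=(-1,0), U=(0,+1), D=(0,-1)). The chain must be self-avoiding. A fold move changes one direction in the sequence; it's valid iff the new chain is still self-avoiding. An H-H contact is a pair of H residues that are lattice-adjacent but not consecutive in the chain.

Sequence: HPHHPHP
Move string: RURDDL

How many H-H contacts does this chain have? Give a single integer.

Positions: [(0, 0), (1, 0), (1, 1), (2, 1), (2, 0), (2, -1), (1, -1)]
No H-H contacts found.

Answer: 0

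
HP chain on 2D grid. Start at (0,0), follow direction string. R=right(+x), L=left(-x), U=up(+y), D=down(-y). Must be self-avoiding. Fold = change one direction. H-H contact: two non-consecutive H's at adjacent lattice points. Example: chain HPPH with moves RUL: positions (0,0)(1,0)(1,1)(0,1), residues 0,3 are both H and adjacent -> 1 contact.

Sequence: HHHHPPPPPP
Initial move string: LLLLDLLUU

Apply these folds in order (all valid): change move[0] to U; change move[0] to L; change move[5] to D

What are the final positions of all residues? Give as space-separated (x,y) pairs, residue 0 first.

Initial moves: LLLLDLLUU
Fold: move[0]->U => ULLLDLLUU (positions: [(0, 0), (0, 1), (-1, 1), (-2, 1), (-3, 1), (-3, 0), (-4, 0), (-5, 0), (-5, 1), (-5, 2)])
Fold: move[0]->L => LLLLDLLUU (positions: [(0, 0), (-1, 0), (-2, 0), (-3, 0), (-4, 0), (-4, -1), (-5, -1), (-6, -1), (-6, 0), (-6, 1)])
Fold: move[5]->D => LLLLDDLUU (positions: [(0, 0), (-1, 0), (-2, 0), (-3, 0), (-4, 0), (-4, -1), (-4, -2), (-5, -2), (-5, -1), (-5, 0)])

Answer: (0,0) (-1,0) (-2,0) (-3,0) (-4,0) (-4,-1) (-4,-2) (-5,-2) (-5,-1) (-5,0)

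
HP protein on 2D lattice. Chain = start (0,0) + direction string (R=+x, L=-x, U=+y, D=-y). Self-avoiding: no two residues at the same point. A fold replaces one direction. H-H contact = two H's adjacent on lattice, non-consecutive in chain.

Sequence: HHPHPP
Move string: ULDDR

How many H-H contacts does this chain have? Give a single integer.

Positions: [(0, 0), (0, 1), (-1, 1), (-1, 0), (-1, -1), (0, -1)]
H-H contact: residue 0 @(0,0) - residue 3 @(-1, 0)

Answer: 1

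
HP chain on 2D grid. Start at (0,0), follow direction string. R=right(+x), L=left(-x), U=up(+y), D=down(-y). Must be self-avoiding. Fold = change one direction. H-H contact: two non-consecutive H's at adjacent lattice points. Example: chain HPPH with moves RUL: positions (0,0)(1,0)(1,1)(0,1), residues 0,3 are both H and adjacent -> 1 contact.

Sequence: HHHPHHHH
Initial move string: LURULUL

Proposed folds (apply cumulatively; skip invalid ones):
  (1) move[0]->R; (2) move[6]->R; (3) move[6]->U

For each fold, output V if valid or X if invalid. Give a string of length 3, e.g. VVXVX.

Initial: LURULUL -> [(0, 0), (-1, 0), (-1, 1), (0, 1), (0, 2), (-1, 2), (-1, 3), (-2, 3)]
Fold 1: move[0]->R => RURULUL VALID
Fold 2: move[6]->R => RURULUR VALID
Fold 3: move[6]->U => RURULUU VALID

Answer: VVV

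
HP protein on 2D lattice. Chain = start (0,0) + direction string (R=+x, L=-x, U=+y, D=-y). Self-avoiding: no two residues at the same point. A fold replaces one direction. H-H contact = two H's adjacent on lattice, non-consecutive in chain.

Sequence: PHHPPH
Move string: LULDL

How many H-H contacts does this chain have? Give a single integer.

Answer: 0

Derivation:
Positions: [(0, 0), (-1, 0), (-1, 1), (-2, 1), (-2, 0), (-3, 0)]
No H-H contacts found.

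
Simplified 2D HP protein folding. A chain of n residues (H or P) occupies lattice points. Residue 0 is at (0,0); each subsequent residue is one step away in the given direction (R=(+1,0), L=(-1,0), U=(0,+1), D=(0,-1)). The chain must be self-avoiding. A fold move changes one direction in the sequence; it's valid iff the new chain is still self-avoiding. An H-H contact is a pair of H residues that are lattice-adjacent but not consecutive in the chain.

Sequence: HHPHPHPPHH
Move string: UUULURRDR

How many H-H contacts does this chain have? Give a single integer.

Positions: [(0, 0), (0, 1), (0, 2), (0, 3), (-1, 3), (-1, 4), (0, 4), (1, 4), (1, 3), (2, 3)]
H-H contact: residue 3 @(0,3) - residue 8 @(1, 3)

Answer: 1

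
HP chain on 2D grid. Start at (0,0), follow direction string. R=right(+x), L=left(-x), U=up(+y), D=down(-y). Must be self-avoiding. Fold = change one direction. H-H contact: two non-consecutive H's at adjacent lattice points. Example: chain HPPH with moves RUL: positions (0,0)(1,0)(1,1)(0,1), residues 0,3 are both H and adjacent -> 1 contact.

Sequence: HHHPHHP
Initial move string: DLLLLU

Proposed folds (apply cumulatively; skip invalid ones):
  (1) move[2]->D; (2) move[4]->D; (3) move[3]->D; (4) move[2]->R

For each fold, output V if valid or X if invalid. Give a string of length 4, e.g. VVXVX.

Answer: VXVX

Derivation:
Initial: DLLLLU -> [(0, 0), (0, -1), (-1, -1), (-2, -1), (-3, -1), (-4, -1), (-4, 0)]
Fold 1: move[2]->D => DLDLLU VALID
Fold 2: move[4]->D => DLDLDU INVALID (collision), skipped
Fold 3: move[3]->D => DLDDLU VALID
Fold 4: move[2]->R => DLRDLU INVALID (collision), skipped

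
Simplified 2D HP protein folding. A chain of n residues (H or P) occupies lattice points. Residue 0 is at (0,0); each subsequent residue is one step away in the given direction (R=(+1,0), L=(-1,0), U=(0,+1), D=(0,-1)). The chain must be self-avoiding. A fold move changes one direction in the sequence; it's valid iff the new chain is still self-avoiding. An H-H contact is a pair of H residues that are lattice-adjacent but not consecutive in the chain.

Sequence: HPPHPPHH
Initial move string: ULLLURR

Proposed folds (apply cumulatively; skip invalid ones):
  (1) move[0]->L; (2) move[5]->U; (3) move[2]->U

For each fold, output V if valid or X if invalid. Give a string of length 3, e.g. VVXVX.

Answer: VVV

Derivation:
Initial: ULLLURR -> [(0, 0), (0, 1), (-1, 1), (-2, 1), (-3, 1), (-3, 2), (-2, 2), (-1, 2)]
Fold 1: move[0]->L => LLLLURR VALID
Fold 2: move[5]->U => LLLLUUR VALID
Fold 3: move[2]->U => LLULUUR VALID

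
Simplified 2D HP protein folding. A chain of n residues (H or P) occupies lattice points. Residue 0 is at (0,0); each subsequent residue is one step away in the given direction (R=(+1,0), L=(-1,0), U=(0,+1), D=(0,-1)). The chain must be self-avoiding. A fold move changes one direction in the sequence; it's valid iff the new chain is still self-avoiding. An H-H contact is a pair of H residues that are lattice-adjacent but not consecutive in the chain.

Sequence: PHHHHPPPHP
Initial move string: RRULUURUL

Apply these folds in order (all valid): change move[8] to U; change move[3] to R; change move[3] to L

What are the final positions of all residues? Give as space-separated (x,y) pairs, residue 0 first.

Answer: (0,0) (1,0) (2,0) (2,1) (1,1) (1,2) (1,3) (2,3) (2,4) (2,5)

Derivation:
Initial moves: RRULUURUL
Fold: move[8]->U => RRULUURUU (positions: [(0, 0), (1, 0), (2, 0), (2, 1), (1, 1), (1, 2), (1, 3), (2, 3), (2, 4), (2, 5)])
Fold: move[3]->R => RRURUURUU (positions: [(0, 0), (1, 0), (2, 0), (2, 1), (3, 1), (3, 2), (3, 3), (4, 3), (4, 4), (4, 5)])
Fold: move[3]->L => RRULUURUU (positions: [(0, 0), (1, 0), (2, 0), (2, 1), (1, 1), (1, 2), (1, 3), (2, 3), (2, 4), (2, 5)])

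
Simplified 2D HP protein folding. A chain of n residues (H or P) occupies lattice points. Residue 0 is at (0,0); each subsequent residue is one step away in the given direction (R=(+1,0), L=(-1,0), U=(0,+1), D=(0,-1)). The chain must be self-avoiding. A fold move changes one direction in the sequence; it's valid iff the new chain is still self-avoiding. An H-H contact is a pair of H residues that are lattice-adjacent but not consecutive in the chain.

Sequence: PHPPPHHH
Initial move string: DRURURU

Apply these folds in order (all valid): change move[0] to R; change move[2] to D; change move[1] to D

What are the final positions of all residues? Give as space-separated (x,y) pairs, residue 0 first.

Initial moves: DRURURU
Fold: move[0]->R => RRURURU (positions: [(0, 0), (1, 0), (2, 0), (2, 1), (3, 1), (3, 2), (4, 2), (4, 3)])
Fold: move[2]->D => RRDRURU (positions: [(0, 0), (1, 0), (2, 0), (2, -1), (3, -1), (3, 0), (4, 0), (4, 1)])
Fold: move[1]->D => RDDRURU (positions: [(0, 0), (1, 0), (1, -1), (1, -2), (2, -2), (2, -1), (3, -1), (3, 0)])

Answer: (0,0) (1,0) (1,-1) (1,-2) (2,-2) (2,-1) (3,-1) (3,0)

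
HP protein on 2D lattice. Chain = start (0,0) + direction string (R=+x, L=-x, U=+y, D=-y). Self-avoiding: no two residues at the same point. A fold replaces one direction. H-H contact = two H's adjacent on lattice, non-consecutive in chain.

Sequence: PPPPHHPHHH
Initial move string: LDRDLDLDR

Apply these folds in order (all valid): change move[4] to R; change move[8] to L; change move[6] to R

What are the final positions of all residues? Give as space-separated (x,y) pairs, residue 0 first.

Answer: (0,0) (-1,0) (-1,-1) (0,-1) (0,-2) (1,-2) (1,-3) (2,-3) (2,-4) (1,-4)

Derivation:
Initial moves: LDRDLDLDR
Fold: move[4]->R => LDRDRDLDR (positions: [(0, 0), (-1, 0), (-1, -1), (0, -1), (0, -2), (1, -2), (1, -3), (0, -3), (0, -4), (1, -4)])
Fold: move[8]->L => LDRDRDLDL (positions: [(0, 0), (-1, 0), (-1, -1), (0, -1), (0, -2), (1, -2), (1, -3), (0, -3), (0, -4), (-1, -4)])
Fold: move[6]->R => LDRDRDRDL (positions: [(0, 0), (-1, 0), (-1, -1), (0, -1), (0, -2), (1, -2), (1, -3), (2, -3), (2, -4), (1, -4)])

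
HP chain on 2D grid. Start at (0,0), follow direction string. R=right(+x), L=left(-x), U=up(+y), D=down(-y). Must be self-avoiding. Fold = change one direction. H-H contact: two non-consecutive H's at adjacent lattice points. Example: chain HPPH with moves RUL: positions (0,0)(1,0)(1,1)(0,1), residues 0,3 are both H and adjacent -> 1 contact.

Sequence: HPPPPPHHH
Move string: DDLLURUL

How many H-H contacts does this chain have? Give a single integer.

Positions: [(0, 0), (0, -1), (0, -2), (-1, -2), (-2, -2), (-2, -1), (-1, -1), (-1, 0), (-2, 0)]
H-H contact: residue 0 @(0,0) - residue 7 @(-1, 0)

Answer: 1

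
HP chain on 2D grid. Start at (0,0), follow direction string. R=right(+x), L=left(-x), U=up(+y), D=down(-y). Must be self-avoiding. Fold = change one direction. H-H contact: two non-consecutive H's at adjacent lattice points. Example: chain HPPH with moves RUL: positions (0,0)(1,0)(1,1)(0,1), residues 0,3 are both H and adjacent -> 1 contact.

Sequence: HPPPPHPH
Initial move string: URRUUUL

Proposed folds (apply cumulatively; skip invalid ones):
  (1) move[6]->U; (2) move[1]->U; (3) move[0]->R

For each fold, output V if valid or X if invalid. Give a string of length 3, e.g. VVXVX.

Initial: URRUUUL -> [(0, 0), (0, 1), (1, 1), (2, 1), (2, 2), (2, 3), (2, 4), (1, 4)]
Fold 1: move[6]->U => URRUUUU VALID
Fold 2: move[1]->U => UURUUUU VALID
Fold 3: move[0]->R => RURUUUU VALID

Answer: VVV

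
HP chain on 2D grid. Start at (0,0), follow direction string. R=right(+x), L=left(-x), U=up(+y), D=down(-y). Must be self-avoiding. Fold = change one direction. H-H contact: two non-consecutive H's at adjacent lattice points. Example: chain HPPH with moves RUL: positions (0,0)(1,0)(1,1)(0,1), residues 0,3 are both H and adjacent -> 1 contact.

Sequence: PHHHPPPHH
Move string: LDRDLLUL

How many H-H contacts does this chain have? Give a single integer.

Positions: [(0, 0), (-1, 0), (-1, -1), (0, -1), (0, -2), (-1, -2), (-2, -2), (-2, -1), (-3, -1)]
H-H contact: residue 2 @(-1,-1) - residue 7 @(-2, -1)

Answer: 1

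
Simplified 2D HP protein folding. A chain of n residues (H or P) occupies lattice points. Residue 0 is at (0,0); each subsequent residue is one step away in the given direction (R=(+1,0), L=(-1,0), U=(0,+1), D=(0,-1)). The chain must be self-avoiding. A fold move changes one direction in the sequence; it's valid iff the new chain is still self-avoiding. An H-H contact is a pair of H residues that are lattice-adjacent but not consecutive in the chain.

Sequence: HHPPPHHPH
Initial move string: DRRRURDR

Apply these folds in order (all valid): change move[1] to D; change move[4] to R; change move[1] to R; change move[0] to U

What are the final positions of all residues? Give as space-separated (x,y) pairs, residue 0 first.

Initial moves: DRRRURDR
Fold: move[1]->D => DDRRURDR (positions: [(0, 0), (0, -1), (0, -2), (1, -2), (2, -2), (2, -1), (3, -1), (3, -2), (4, -2)])
Fold: move[4]->R => DDRRRRDR (positions: [(0, 0), (0, -1), (0, -2), (1, -2), (2, -2), (3, -2), (4, -2), (4, -3), (5, -3)])
Fold: move[1]->R => DRRRRRDR (positions: [(0, 0), (0, -1), (1, -1), (2, -1), (3, -1), (4, -1), (5, -1), (5, -2), (6, -2)])
Fold: move[0]->U => URRRRRDR (positions: [(0, 0), (0, 1), (1, 1), (2, 1), (3, 1), (4, 1), (5, 1), (5, 0), (6, 0)])

Answer: (0,0) (0,1) (1,1) (2,1) (3,1) (4,1) (5,1) (5,0) (6,0)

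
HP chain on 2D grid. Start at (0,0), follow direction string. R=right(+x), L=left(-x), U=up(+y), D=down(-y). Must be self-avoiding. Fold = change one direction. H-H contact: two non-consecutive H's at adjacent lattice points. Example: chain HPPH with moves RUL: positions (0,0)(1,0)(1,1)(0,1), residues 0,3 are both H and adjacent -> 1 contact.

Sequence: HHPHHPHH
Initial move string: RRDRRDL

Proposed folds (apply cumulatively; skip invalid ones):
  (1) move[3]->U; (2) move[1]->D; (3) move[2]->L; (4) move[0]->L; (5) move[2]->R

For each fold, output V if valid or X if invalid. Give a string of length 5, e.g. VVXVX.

Initial: RRDRRDL -> [(0, 0), (1, 0), (2, 0), (2, -1), (3, -1), (4, -1), (4, -2), (3, -2)]
Fold 1: move[3]->U => RRDURDL INVALID (collision), skipped
Fold 2: move[1]->D => RDDRRDL VALID
Fold 3: move[2]->L => RDLRRDL INVALID (collision), skipped
Fold 4: move[0]->L => LDDRRDL VALID
Fold 5: move[2]->R => LDRRRDL VALID

Answer: XVXVV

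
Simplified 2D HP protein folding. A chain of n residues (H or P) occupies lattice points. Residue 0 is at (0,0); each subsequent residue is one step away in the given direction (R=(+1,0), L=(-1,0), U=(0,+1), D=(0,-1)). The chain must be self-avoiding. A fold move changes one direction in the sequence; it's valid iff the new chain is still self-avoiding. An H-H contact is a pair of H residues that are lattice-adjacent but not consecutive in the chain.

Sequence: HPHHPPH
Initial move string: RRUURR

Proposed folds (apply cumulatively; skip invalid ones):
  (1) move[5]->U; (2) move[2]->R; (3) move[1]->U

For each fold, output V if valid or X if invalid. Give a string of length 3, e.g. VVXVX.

Initial: RRUURR -> [(0, 0), (1, 0), (2, 0), (2, 1), (2, 2), (3, 2), (4, 2)]
Fold 1: move[5]->U => RRUURU VALID
Fold 2: move[2]->R => RRRURU VALID
Fold 3: move[1]->U => RURURU VALID

Answer: VVV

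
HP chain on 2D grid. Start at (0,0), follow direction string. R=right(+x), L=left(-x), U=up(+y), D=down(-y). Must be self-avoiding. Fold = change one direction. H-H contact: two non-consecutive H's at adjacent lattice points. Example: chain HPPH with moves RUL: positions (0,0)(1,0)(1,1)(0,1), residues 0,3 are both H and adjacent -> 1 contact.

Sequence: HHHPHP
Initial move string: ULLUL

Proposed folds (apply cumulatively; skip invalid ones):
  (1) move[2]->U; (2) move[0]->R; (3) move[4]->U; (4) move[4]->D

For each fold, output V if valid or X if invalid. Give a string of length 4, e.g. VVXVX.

Answer: VXVX

Derivation:
Initial: ULLUL -> [(0, 0), (0, 1), (-1, 1), (-2, 1), (-2, 2), (-3, 2)]
Fold 1: move[2]->U => ULUUL VALID
Fold 2: move[0]->R => RLUUL INVALID (collision), skipped
Fold 3: move[4]->U => ULUUU VALID
Fold 4: move[4]->D => ULUUD INVALID (collision), skipped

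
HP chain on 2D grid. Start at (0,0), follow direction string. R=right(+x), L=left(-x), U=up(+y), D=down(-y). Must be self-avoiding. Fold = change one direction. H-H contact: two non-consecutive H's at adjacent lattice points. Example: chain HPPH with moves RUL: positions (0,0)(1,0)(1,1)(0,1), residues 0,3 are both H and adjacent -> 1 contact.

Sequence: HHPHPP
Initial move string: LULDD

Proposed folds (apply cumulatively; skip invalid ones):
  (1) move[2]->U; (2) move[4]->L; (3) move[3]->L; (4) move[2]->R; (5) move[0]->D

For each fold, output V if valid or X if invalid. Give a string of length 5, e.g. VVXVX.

Answer: XVVXX

Derivation:
Initial: LULDD -> [(0, 0), (-1, 0), (-1, 1), (-2, 1), (-2, 0), (-2, -1)]
Fold 1: move[2]->U => LUUDD INVALID (collision), skipped
Fold 2: move[4]->L => LULDL VALID
Fold 3: move[3]->L => LULLL VALID
Fold 4: move[2]->R => LURLL INVALID (collision), skipped
Fold 5: move[0]->D => DULLL INVALID (collision), skipped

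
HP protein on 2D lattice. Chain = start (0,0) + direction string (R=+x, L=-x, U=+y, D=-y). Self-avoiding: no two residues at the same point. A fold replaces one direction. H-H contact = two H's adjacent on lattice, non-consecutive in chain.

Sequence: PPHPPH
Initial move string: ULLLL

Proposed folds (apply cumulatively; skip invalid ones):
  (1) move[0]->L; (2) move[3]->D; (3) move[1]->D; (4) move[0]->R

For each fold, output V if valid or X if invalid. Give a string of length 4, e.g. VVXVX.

Initial: ULLLL -> [(0, 0), (0, 1), (-1, 1), (-2, 1), (-3, 1), (-4, 1)]
Fold 1: move[0]->L => LLLLL VALID
Fold 2: move[3]->D => LLLDL VALID
Fold 3: move[1]->D => LDLDL VALID
Fold 4: move[0]->R => RDLDL VALID

Answer: VVVV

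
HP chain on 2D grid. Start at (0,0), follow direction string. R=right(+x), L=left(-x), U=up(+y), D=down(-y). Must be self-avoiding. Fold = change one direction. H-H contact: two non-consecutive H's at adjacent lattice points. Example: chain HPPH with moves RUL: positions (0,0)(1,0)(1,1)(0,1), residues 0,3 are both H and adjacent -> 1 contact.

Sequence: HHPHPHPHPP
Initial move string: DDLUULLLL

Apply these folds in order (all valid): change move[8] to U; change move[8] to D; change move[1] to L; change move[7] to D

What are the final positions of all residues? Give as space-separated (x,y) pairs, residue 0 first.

Answer: (0,0) (0,-1) (-1,-1) (-2,-1) (-2,0) (-2,1) (-3,1) (-4,1) (-4,0) (-4,-1)

Derivation:
Initial moves: DDLUULLLL
Fold: move[8]->U => DDLUULLLU (positions: [(0, 0), (0, -1), (0, -2), (-1, -2), (-1, -1), (-1, 0), (-2, 0), (-3, 0), (-4, 0), (-4, 1)])
Fold: move[8]->D => DDLUULLLD (positions: [(0, 0), (0, -1), (0, -2), (-1, -2), (-1, -1), (-1, 0), (-2, 0), (-3, 0), (-4, 0), (-4, -1)])
Fold: move[1]->L => DLLUULLLD (positions: [(0, 0), (0, -1), (-1, -1), (-2, -1), (-2, 0), (-2, 1), (-3, 1), (-4, 1), (-5, 1), (-5, 0)])
Fold: move[7]->D => DLLUULLDD (positions: [(0, 0), (0, -1), (-1, -1), (-2, -1), (-2, 0), (-2, 1), (-3, 1), (-4, 1), (-4, 0), (-4, -1)])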